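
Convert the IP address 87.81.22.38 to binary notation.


87 = 01010111
81 = 01010001
22 = 00010110
38 = 00100110
Binary: 01010111.01010001.00010110.00100110


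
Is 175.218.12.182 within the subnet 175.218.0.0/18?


Subnet network: 175.218.0.0
Test IP AND mask: 175.218.0.0
Yes, 175.218.12.182 is in 175.218.0.0/18


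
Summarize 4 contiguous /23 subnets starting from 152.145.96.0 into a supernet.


Original prefix: /23
Number of subnets: 4 = 2^2
New prefix = 23 - 2 = 21
Supernet: 152.145.96.0/21


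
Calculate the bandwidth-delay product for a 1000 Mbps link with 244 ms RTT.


BDP = bandwidth * RTT
= 1000 Mbps * 244 ms
= 1000 * 1e6 * 244 / 1000 bits
= 244000000 bits
= 30500000 bytes
= 29785.1562 KB
BDP = 244000000 bits (30500000 bytes)


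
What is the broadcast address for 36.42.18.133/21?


Network: 36.42.16.0/21
Host bits = 11
Set all host bits to 1:
Broadcast: 36.42.23.255


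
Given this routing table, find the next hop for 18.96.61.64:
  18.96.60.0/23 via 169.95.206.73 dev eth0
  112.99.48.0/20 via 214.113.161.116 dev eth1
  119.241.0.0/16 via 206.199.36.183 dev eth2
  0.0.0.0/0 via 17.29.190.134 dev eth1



Longest prefix match for 18.96.61.64:
  /23 18.96.60.0: MATCH
  /20 112.99.48.0: no
  /16 119.241.0.0: no
  /0 0.0.0.0: MATCH
Selected: next-hop 169.95.206.73 via eth0 (matched /23)


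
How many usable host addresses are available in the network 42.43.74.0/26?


Host bits = 32 - 26 = 6
Total addresses = 2^6 = 64
Usable = total - 2 (network and broadcast)
Usable hosts: 62


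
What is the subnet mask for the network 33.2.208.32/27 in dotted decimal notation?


/27 means 27 network bits, 5 host bits
Binary: 11111111111111111111111111100000
Mask: 255.255.255.224


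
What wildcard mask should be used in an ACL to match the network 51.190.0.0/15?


Subnet mask: 255.254.0.0
Wildcard = 255.255.255.255 - subnet mask
255 - 255 = 0
255 - 254 = 1
255 - 0 = 255
255 - 0 = 255
Wildcard: 0.1.255.255


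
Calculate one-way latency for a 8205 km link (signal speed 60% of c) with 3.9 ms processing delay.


Speed = 0.6 * 3e5 km/s = 180000 km/s
Propagation delay = 8205 / 180000 = 0.0456 s = 45.5833 ms
Processing delay = 3.9 ms
Total one-way latency = 49.4833 ms


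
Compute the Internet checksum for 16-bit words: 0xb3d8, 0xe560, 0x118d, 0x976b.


Sum all words (with carry folding):
+ 0xb3d8 = 0xb3d8
+ 0xe560 = 0x9939
+ 0x118d = 0xaac6
+ 0x976b = 0x4232
One's complement: ~0x4232
Checksum = 0xbdcd


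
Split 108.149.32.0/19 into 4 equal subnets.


New prefix = 19 + 2 = 21
Each subnet has 2048 addresses
  108.149.32.0/21
  108.149.40.0/21
  108.149.48.0/21
  108.149.56.0/21
Subnets: 108.149.32.0/21, 108.149.40.0/21, 108.149.48.0/21, 108.149.56.0/21


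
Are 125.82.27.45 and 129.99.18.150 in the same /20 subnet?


Mask: 255.255.240.0
125.82.27.45 AND mask = 125.82.16.0
129.99.18.150 AND mask = 129.99.16.0
No, different subnets (125.82.16.0 vs 129.99.16.0)


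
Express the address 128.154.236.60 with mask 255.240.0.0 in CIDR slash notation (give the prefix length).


Binary: 11111111.11110000.00000000.00000000
Count leading 1s
Prefix: /12


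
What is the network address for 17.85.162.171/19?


IP:   00010001.01010101.10100010.10101011
Mask: 11111111.11111111.11100000.00000000
AND operation:
Net:  00010001.01010101.10100000.00000000
Network: 17.85.160.0/19


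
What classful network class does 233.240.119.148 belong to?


First octet: 233
Binary: 11101001
1110xxxx -> Class D (224-239)
Class D (multicast), default mask N/A


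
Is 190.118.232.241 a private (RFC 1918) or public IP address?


RFC 1918 private ranges:
  10.0.0.0/8 (10.0.0.0 - 10.255.255.255)
  172.16.0.0/12 (172.16.0.0 - 172.31.255.255)
  192.168.0.0/16 (192.168.0.0 - 192.168.255.255)
Public (not in any RFC 1918 range)


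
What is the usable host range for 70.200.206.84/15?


Network: 70.200.0.0
Broadcast: 70.201.255.255
First usable = network + 1
Last usable = broadcast - 1
Range: 70.200.0.1 to 70.201.255.254


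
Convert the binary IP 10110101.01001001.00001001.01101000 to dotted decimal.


10110101 = 181
01001001 = 73
00001001 = 9
01101000 = 104
IP: 181.73.9.104


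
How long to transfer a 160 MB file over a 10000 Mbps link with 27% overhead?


Effective throughput = 10000 * (1 - 27/100) = 7300 Mbps
File size in Mb = 160 * 8 = 1280 Mb
Time = 1280 / 7300
Time = 0.1753 seconds


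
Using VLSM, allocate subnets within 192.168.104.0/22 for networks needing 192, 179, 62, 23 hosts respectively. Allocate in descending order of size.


192 hosts -> /24 (254 usable): 192.168.104.0/24
179 hosts -> /24 (254 usable): 192.168.105.0/24
62 hosts -> /26 (62 usable): 192.168.106.0/26
23 hosts -> /27 (30 usable): 192.168.106.64/27
Allocation: 192.168.104.0/24 (192 hosts, 254 usable); 192.168.105.0/24 (179 hosts, 254 usable); 192.168.106.0/26 (62 hosts, 62 usable); 192.168.106.64/27 (23 hosts, 30 usable)


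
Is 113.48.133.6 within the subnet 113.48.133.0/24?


Subnet network: 113.48.133.0
Test IP AND mask: 113.48.133.0
Yes, 113.48.133.6 is in 113.48.133.0/24


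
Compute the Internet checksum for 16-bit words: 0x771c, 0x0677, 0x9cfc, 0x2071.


Sum all words (with carry folding):
+ 0x771c = 0x771c
+ 0x0677 = 0x7d93
+ 0x9cfc = 0x1a90
+ 0x2071 = 0x3b01
One's complement: ~0x3b01
Checksum = 0xc4fe


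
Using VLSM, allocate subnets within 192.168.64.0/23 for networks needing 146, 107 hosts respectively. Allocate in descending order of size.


146 hosts -> /24 (254 usable): 192.168.64.0/24
107 hosts -> /25 (126 usable): 192.168.65.0/25
Allocation: 192.168.64.0/24 (146 hosts, 254 usable); 192.168.65.0/25 (107 hosts, 126 usable)


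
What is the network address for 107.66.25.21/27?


IP:   01101011.01000010.00011001.00010101
Mask: 11111111.11111111.11111111.11100000
AND operation:
Net:  01101011.01000010.00011001.00000000
Network: 107.66.25.0/27


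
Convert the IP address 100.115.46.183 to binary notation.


100 = 01100100
115 = 01110011
46 = 00101110
183 = 10110111
Binary: 01100100.01110011.00101110.10110111


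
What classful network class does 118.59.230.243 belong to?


First octet: 118
Binary: 01110110
0xxxxxxx -> Class A (1-126)
Class A, default mask 255.0.0.0 (/8)


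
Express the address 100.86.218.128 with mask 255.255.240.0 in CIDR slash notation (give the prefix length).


Binary: 11111111.11111111.11110000.00000000
Count leading 1s
Prefix: /20


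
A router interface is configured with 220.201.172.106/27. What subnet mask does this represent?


/27 means 27 network bits, 5 host bits
Binary: 11111111111111111111111111100000
Mask: 255.255.255.224


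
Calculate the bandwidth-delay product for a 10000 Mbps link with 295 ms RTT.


BDP = bandwidth * RTT
= 10000 Mbps * 295 ms
= 10000 * 1e6 * 295 / 1000 bits
= 2950000000 bits
= 368750000 bytes
= 360107.4219 KB
BDP = 2950000000 bits (368750000 bytes)


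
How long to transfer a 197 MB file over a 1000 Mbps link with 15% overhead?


Effective throughput = 1000 * (1 - 15/100) = 850 Mbps
File size in Mb = 197 * 8 = 1576 Mb
Time = 1576 / 850
Time = 1.8541 seconds


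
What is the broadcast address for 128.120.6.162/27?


Network: 128.120.6.160/27
Host bits = 5
Set all host bits to 1:
Broadcast: 128.120.6.191


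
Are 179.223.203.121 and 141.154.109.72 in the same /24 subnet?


Mask: 255.255.255.0
179.223.203.121 AND mask = 179.223.203.0
141.154.109.72 AND mask = 141.154.109.0
No, different subnets (179.223.203.0 vs 141.154.109.0)


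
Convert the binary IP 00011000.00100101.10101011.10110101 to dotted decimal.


00011000 = 24
00100101 = 37
10101011 = 171
10110101 = 181
IP: 24.37.171.181


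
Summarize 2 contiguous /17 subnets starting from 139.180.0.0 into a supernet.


Original prefix: /17
Number of subnets: 2 = 2^1
New prefix = 17 - 1 = 16
Supernet: 139.180.0.0/16


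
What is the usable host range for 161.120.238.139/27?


Network: 161.120.238.128
Broadcast: 161.120.238.159
First usable = network + 1
Last usable = broadcast - 1
Range: 161.120.238.129 to 161.120.238.158


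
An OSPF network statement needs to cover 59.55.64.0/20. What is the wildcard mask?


Subnet mask: 255.255.240.0
Wildcard = 255.255.255.255 - subnet mask
255 - 255 = 0
255 - 255 = 0
255 - 240 = 15
255 - 0 = 255
Wildcard: 0.0.15.255


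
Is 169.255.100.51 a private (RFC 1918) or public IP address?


RFC 1918 private ranges:
  10.0.0.0/8 (10.0.0.0 - 10.255.255.255)
  172.16.0.0/12 (172.16.0.0 - 172.31.255.255)
  192.168.0.0/16 (192.168.0.0 - 192.168.255.255)
Public (not in any RFC 1918 range)


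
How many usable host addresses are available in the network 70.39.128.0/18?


Host bits = 32 - 18 = 14
Total addresses = 2^14 = 16384
Usable = total - 2 (network and broadcast)
Usable hosts: 16382


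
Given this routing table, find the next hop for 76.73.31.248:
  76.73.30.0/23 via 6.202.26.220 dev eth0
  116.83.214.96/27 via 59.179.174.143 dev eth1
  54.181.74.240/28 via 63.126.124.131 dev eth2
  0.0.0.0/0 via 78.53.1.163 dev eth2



Longest prefix match for 76.73.31.248:
  /23 76.73.30.0: MATCH
  /27 116.83.214.96: no
  /28 54.181.74.240: no
  /0 0.0.0.0: MATCH
Selected: next-hop 6.202.26.220 via eth0 (matched /23)


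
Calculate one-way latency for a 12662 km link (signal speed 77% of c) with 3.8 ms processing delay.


Speed = 0.77 * 3e5 km/s = 231000 km/s
Propagation delay = 12662 / 231000 = 0.0548 s = 54.8139 ms
Processing delay = 3.8 ms
Total one-way latency = 58.6139 ms


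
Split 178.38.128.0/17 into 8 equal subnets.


New prefix = 17 + 3 = 20
Each subnet has 4096 addresses
  178.38.128.0/20
  178.38.144.0/20
  178.38.160.0/20
  178.38.176.0/20
  178.38.192.0/20
  178.38.208.0/20
  178.38.224.0/20
  178.38.240.0/20
Subnets: 178.38.128.0/20, 178.38.144.0/20, 178.38.160.0/20, 178.38.176.0/20, 178.38.192.0/20, 178.38.208.0/20, 178.38.224.0/20, 178.38.240.0/20


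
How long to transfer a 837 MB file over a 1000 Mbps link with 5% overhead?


Effective throughput = 1000 * (1 - 5/100) = 950 Mbps
File size in Mb = 837 * 8 = 6696 Mb
Time = 6696 / 950
Time = 7.0484 seconds


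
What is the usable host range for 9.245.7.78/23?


Network: 9.245.6.0
Broadcast: 9.245.7.255
First usable = network + 1
Last usable = broadcast - 1
Range: 9.245.6.1 to 9.245.7.254


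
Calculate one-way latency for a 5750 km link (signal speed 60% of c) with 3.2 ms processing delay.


Speed = 0.6 * 3e5 km/s = 180000 km/s
Propagation delay = 5750 / 180000 = 0.0319 s = 31.9444 ms
Processing delay = 3.2 ms
Total one-way latency = 35.1444 ms


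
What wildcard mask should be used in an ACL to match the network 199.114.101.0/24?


Subnet mask: 255.255.255.0
Wildcard = 255.255.255.255 - subnet mask
255 - 255 = 0
255 - 255 = 0
255 - 255 = 0
255 - 0 = 255
Wildcard: 0.0.0.255


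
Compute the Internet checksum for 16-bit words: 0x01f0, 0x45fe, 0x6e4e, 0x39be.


Sum all words (with carry folding):
+ 0x01f0 = 0x01f0
+ 0x45fe = 0x47ee
+ 0x6e4e = 0xb63c
+ 0x39be = 0xeffa
One's complement: ~0xeffa
Checksum = 0x1005


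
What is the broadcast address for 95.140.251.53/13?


Network: 95.136.0.0/13
Host bits = 19
Set all host bits to 1:
Broadcast: 95.143.255.255


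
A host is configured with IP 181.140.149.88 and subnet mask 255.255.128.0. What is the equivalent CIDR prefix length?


Binary: 11111111.11111111.10000000.00000000
Count leading 1s
Prefix: /17


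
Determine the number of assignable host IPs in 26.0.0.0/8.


Host bits = 32 - 8 = 24
Total addresses = 2^24 = 16777216
Usable = total - 2 (network and broadcast)
Usable hosts: 16777214


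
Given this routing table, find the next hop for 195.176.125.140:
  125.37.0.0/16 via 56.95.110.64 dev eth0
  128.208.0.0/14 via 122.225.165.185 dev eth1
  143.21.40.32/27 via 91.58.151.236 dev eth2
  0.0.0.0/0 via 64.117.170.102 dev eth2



Longest prefix match for 195.176.125.140:
  /16 125.37.0.0: no
  /14 128.208.0.0: no
  /27 143.21.40.32: no
  /0 0.0.0.0: MATCH
Selected: next-hop 64.117.170.102 via eth2 (matched /0)


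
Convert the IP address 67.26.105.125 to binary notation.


67 = 01000011
26 = 00011010
105 = 01101001
125 = 01111101
Binary: 01000011.00011010.01101001.01111101


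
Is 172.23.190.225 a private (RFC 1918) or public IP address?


RFC 1918 private ranges:
  10.0.0.0/8 (10.0.0.0 - 10.255.255.255)
  172.16.0.0/12 (172.16.0.0 - 172.31.255.255)
  192.168.0.0/16 (192.168.0.0 - 192.168.255.255)
Private (in 172.16.0.0/12)


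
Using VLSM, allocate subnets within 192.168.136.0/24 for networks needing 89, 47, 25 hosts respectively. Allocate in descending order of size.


89 hosts -> /25 (126 usable): 192.168.136.0/25
47 hosts -> /26 (62 usable): 192.168.136.128/26
25 hosts -> /27 (30 usable): 192.168.136.192/27
Allocation: 192.168.136.0/25 (89 hosts, 126 usable); 192.168.136.128/26 (47 hosts, 62 usable); 192.168.136.192/27 (25 hosts, 30 usable)


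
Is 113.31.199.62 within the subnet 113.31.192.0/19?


Subnet network: 113.31.192.0
Test IP AND mask: 113.31.192.0
Yes, 113.31.199.62 is in 113.31.192.0/19


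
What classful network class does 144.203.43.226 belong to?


First octet: 144
Binary: 10010000
10xxxxxx -> Class B (128-191)
Class B, default mask 255.255.0.0 (/16)


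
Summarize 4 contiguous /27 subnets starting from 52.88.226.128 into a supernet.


Original prefix: /27
Number of subnets: 4 = 2^2
New prefix = 27 - 2 = 25
Supernet: 52.88.226.128/25


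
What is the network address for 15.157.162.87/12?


IP:   00001111.10011101.10100010.01010111
Mask: 11111111.11110000.00000000.00000000
AND operation:
Net:  00001111.10010000.00000000.00000000
Network: 15.144.0.0/12


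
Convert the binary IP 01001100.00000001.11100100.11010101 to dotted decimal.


01001100 = 76
00000001 = 1
11100100 = 228
11010101 = 213
IP: 76.1.228.213


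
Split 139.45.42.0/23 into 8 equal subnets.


New prefix = 23 + 3 = 26
Each subnet has 64 addresses
  139.45.42.0/26
  139.45.42.64/26
  139.45.42.128/26
  139.45.42.192/26
  139.45.43.0/26
  139.45.43.64/26
  139.45.43.128/26
  139.45.43.192/26
Subnets: 139.45.42.0/26, 139.45.42.64/26, 139.45.42.128/26, 139.45.42.192/26, 139.45.43.0/26, 139.45.43.64/26, 139.45.43.128/26, 139.45.43.192/26


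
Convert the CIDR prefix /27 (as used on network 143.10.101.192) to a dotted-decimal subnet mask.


/27 means 27 network bits, 5 host bits
Binary: 11111111111111111111111111100000
Mask: 255.255.255.224


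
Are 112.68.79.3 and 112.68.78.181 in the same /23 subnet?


Mask: 255.255.254.0
112.68.79.3 AND mask = 112.68.78.0
112.68.78.181 AND mask = 112.68.78.0
Yes, same subnet (112.68.78.0)


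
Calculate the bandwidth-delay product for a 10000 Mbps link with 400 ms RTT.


BDP = bandwidth * RTT
= 10000 Mbps * 400 ms
= 10000 * 1e6 * 400 / 1000 bits
= 4000000000 bits
= 500000000 bytes
= 488281.25 KB
BDP = 4000000000 bits (500000000 bytes)


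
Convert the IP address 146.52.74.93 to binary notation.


146 = 10010010
52 = 00110100
74 = 01001010
93 = 01011101
Binary: 10010010.00110100.01001010.01011101


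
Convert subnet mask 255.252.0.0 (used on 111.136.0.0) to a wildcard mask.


Subnet mask: 255.252.0.0
Wildcard = 255.255.255.255 - subnet mask
255 - 255 = 0
255 - 252 = 3
255 - 0 = 255
255 - 0 = 255
Wildcard: 0.3.255.255


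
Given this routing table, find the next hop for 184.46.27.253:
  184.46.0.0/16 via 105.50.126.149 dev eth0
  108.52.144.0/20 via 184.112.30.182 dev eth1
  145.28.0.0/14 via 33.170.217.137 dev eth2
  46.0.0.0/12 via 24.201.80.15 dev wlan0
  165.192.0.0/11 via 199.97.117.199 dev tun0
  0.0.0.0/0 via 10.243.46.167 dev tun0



Longest prefix match for 184.46.27.253:
  /16 184.46.0.0: MATCH
  /20 108.52.144.0: no
  /14 145.28.0.0: no
  /12 46.0.0.0: no
  /11 165.192.0.0: no
  /0 0.0.0.0: MATCH
Selected: next-hop 105.50.126.149 via eth0 (matched /16)


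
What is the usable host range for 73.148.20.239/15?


Network: 73.148.0.0
Broadcast: 73.149.255.255
First usable = network + 1
Last usable = broadcast - 1
Range: 73.148.0.1 to 73.149.255.254


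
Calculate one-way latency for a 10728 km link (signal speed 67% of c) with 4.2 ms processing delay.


Speed = 0.67 * 3e5 km/s = 201000 km/s
Propagation delay = 10728 / 201000 = 0.0534 s = 53.3731 ms
Processing delay = 4.2 ms
Total one-way latency = 57.5731 ms


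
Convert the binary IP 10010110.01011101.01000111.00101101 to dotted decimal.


10010110 = 150
01011101 = 93
01000111 = 71
00101101 = 45
IP: 150.93.71.45


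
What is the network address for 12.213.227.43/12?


IP:   00001100.11010101.11100011.00101011
Mask: 11111111.11110000.00000000.00000000
AND operation:
Net:  00001100.11010000.00000000.00000000
Network: 12.208.0.0/12


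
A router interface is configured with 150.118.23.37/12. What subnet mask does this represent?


/12 means 12 network bits, 20 host bits
Binary: 11111111111100000000000000000000
Mask: 255.240.0.0


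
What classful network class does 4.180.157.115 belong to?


First octet: 4
Binary: 00000100
0xxxxxxx -> Class A (1-126)
Class A, default mask 255.0.0.0 (/8)


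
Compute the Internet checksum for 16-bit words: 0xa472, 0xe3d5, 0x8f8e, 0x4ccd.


Sum all words (with carry folding):
+ 0xa472 = 0xa472
+ 0xe3d5 = 0x8848
+ 0x8f8e = 0x17d7
+ 0x4ccd = 0x64a4
One's complement: ~0x64a4
Checksum = 0x9b5b


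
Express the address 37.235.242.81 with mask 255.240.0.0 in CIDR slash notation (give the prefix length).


Binary: 11111111.11110000.00000000.00000000
Count leading 1s
Prefix: /12


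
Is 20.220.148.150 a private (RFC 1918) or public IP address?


RFC 1918 private ranges:
  10.0.0.0/8 (10.0.0.0 - 10.255.255.255)
  172.16.0.0/12 (172.16.0.0 - 172.31.255.255)
  192.168.0.0/16 (192.168.0.0 - 192.168.255.255)
Public (not in any RFC 1918 range)


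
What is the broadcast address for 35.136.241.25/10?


Network: 35.128.0.0/10
Host bits = 22
Set all host bits to 1:
Broadcast: 35.191.255.255


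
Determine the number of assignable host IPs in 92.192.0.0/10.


Host bits = 32 - 10 = 22
Total addresses = 2^22 = 4194304
Usable = total - 2 (network and broadcast)
Usable hosts: 4194302


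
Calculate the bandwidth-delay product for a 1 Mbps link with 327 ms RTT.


BDP = bandwidth * RTT
= 1 Mbps * 327 ms
= 1 * 1e6 * 327 / 1000 bits
= 327000 bits
= 40875 bytes
= 39.917 KB
BDP = 327000 bits (40875 bytes)


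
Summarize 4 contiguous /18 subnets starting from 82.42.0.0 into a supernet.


Original prefix: /18
Number of subnets: 4 = 2^2
New prefix = 18 - 2 = 16
Supernet: 82.42.0.0/16


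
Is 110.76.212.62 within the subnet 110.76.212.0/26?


Subnet network: 110.76.212.0
Test IP AND mask: 110.76.212.0
Yes, 110.76.212.62 is in 110.76.212.0/26


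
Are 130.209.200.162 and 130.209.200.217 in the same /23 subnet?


Mask: 255.255.254.0
130.209.200.162 AND mask = 130.209.200.0
130.209.200.217 AND mask = 130.209.200.0
Yes, same subnet (130.209.200.0)


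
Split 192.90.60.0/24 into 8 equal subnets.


New prefix = 24 + 3 = 27
Each subnet has 32 addresses
  192.90.60.0/27
  192.90.60.32/27
  192.90.60.64/27
  192.90.60.96/27
  192.90.60.128/27
  192.90.60.160/27
  192.90.60.192/27
  192.90.60.224/27
Subnets: 192.90.60.0/27, 192.90.60.32/27, 192.90.60.64/27, 192.90.60.96/27, 192.90.60.128/27, 192.90.60.160/27, 192.90.60.192/27, 192.90.60.224/27


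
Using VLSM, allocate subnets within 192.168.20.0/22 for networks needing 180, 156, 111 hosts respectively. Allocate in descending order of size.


180 hosts -> /24 (254 usable): 192.168.20.0/24
156 hosts -> /24 (254 usable): 192.168.21.0/24
111 hosts -> /25 (126 usable): 192.168.22.0/25
Allocation: 192.168.20.0/24 (180 hosts, 254 usable); 192.168.21.0/24 (156 hosts, 254 usable); 192.168.22.0/25 (111 hosts, 126 usable)


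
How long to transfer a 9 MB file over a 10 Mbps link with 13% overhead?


Effective throughput = 10 * (1 - 13/100) = 8.7 Mbps
File size in Mb = 9 * 8 = 72 Mb
Time = 72 / 8.7
Time = 8.2759 seconds


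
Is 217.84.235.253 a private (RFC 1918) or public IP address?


RFC 1918 private ranges:
  10.0.0.0/8 (10.0.0.0 - 10.255.255.255)
  172.16.0.0/12 (172.16.0.0 - 172.31.255.255)
  192.168.0.0/16 (192.168.0.0 - 192.168.255.255)
Public (not in any RFC 1918 range)


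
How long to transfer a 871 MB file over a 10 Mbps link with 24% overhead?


Effective throughput = 10 * (1 - 24/100) = 7.6 Mbps
File size in Mb = 871 * 8 = 6968 Mb
Time = 6968 / 7.6
Time = 916.8421 seconds


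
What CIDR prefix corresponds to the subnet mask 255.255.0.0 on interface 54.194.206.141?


Binary: 11111111.11111111.00000000.00000000
Count leading 1s
Prefix: /16


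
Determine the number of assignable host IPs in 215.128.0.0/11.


Host bits = 32 - 11 = 21
Total addresses = 2^21 = 2097152
Usable = total - 2 (network and broadcast)
Usable hosts: 2097150


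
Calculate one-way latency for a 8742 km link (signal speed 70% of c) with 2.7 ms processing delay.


Speed = 0.7 * 3e5 km/s = 210000 km/s
Propagation delay = 8742 / 210000 = 0.0416 s = 41.6286 ms
Processing delay = 2.7 ms
Total one-way latency = 44.3286 ms


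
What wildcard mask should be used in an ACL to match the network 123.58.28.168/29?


Subnet mask: 255.255.255.248
Wildcard = 255.255.255.255 - subnet mask
255 - 255 = 0
255 - 255 = 0
255 - 255 = 0
255 - 248 = 7
Wildcard: 0.0.0.7


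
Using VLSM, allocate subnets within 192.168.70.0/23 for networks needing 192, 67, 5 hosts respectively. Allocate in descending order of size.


192 hosts -> /24 (254 usable): 192.168.70.0/24
67 hosts -> /25 (126 usable): 192.168.71.0/25
5 hosts -> /29 (6 usable): 192.168.71.128/29
Allocation: 192.168.70.0/24 (192 hosts, 254 usable); 192.168.71.0/25 (67 hosts, 126 usable); 192.168.71.128/29 (5 hosts, 6 usable)


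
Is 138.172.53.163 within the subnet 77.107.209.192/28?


Subnet network: 77.107.209.192
Test IP AND mask: 138.172.53.160
No, 138.172.53.163 is not in 77.107.209.192/28


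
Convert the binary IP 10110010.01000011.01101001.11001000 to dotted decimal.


10110010 = 178
01000011 = 67
01101001 = 105
11001000 = 200
IP: 178.67.105.200


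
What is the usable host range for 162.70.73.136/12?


Network: 162.64.0.0
Broadcast: 162.79.255.255
First usable = network + 1
Last usable = broadcast - 1
Range: 162.64.0.1 to 162.79.255.254


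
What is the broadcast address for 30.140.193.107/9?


Network: 30.128.0.0/9
Host bits = 23
Set all host bits to 1:
Broadcast: 30.255.255.255


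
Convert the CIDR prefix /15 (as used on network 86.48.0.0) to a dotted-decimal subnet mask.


/15 means 15 network bits, 17 host bits
Binary: 11111111111111100000000000000000
Mask: 255.254.0.0


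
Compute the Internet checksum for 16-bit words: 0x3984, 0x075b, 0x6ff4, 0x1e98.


Sum all words (with carry folding):
+ 0x3984 = 0x3984
+ 0x075b = 0x40df
+ 0x6ff4 = 0xb0d3
+ 0x1e98 = 0xcf6b
One's complement: ~0xcf6b
Checksum = 0x3094


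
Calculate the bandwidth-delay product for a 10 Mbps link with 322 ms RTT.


BDP = bandwidth * RTT
= 10 Mbps * 322 ms
= 10 * 1e6 * 322 / 1000 bits
= 3220000 bits
= 402500 bytes
= 393.0664 KB
BDP = 3220000 bits (402500 bytes)


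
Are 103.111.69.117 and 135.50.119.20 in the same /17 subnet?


Mask: 255.255.128.0
103.111.69.117 AND mask = 103.111.0.0
135.50.119.20 AND mask = 135.50.0.0
No, different subnets (103.111.0.0 vs 135.50.0.0)


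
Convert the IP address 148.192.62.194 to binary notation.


148 = 10010100
192 = 11000000
62 = 00111110
194 = 11000010
Binary: 10010100.11000000.00111110.11000010


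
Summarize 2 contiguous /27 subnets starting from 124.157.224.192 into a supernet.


Original prefix: /27
Number of subnets: 2 = 2^1
New prefix = 27 - 1 = 26
Supernet: 124.157.224.192/26


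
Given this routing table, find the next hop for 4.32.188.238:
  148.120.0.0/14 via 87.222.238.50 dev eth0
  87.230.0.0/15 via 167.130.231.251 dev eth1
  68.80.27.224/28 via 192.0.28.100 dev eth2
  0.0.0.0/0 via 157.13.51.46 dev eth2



Longest prefix match for 4.32.188.238:
  /14 148.120.0.0: no
  /15 87.230.0.0: no
  /28 68.80.27.224: no
  /0 0.0.0.0: MATCH
Selected: next-hop 157.13.51.46 via eth2 (matched /0)


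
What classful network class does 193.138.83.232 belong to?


First octet: 193
Binary: 11000001
110xxxxx -> Class C (192-223)
Class C, default mask 255.255.255.0 (/24)


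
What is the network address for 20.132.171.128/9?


IP:   00010100.10000100.10101011.10000000
Mask: 11111111.10000000.00000000.00000000
AND operation:
Net:  00010100.10000000.00000000.00000000
Network: 20.128.0.0/9


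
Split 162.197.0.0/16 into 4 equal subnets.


New prefix = 16 + 2 = 18
Each subnet has 16384 addresses
  162.197.0.0/18
  162.197.64.0/18
  162.197.128.0/18
  162.197.192.0/18
Subnets: 162.197.0.0/18, 162.197.64.0/18, 162.197.128.0/18, 162.197.192.0/18


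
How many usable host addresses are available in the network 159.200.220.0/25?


Host bits = 32 - 25 = 7
Total addresses = 2^7 = 128
Usable = total - 2 (network and broadcast)
Usable hosts: 126


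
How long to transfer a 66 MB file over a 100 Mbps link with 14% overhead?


Effective throughput = 100 * (1 - 14/100) = 86 Mbps
File size in Mb = 66 * 8 = 528 Mb
Time = 528 / 86
Time = 6.1395 seconds


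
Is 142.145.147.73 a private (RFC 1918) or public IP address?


RFC 1918 private ranges:
  10.0.0.0/8 (10.0.0.0 - 10.255.255.255)
  172.16.0.0/12 (172.16.0.0 - 172.31.255.255)
  192.168.0.0/16 (192.168.0.0 - 192.168.255.255)
Public (not in any RFC 1918 range)


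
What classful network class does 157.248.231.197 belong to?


First octet: 157
Binary: 10011101
10xxxxxx -> Class B (128-191)
Class B, default mask 255.255.0.0 (/16)


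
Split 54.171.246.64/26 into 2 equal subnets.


New prefix = 26 + 1 = 27
Each subnet has 32 addresses
  54.171.246.64/27
  54.171.246.96/27
Subnets: 54.171.246.64/27, 54.171.246.96/27


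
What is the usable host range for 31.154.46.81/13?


Network: 31.152.0.0
Broadcast: 31.159.255.255
First usable = network + 1
Last usable = broadcast - 1
Range: 31.152.0.1 to 31.159.255.254


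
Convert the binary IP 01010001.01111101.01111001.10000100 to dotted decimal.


01010001 = 81
01111101 = 125
01111001 = 121
10000100 = 132
IP: 81.125.121.132


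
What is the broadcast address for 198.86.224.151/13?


Network: 198.80.0.0/13
Host bits = 19
Set all host bits to 1:
Broadcast: 198.87.255.255


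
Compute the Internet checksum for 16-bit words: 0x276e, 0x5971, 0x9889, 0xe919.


Sum all words (with carry folding):
+ 0x276e = 0x276e
+ 0x5971 = 0x80df
+ 0x9889 = 0x1969
+ 0xe919 = 0x0283
One's complement: ~0x0283
Checksum = 0xfd7c


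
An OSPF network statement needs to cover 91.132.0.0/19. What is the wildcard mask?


Subnet mask: 255.255.224.0
Wildcard = 255.255.255.255 - subnet mask
255 - 255 = 0
255 - 255 = 0
255 - 224 = 31
255 - 0 = 255
Wildcard: 0.0.31.255


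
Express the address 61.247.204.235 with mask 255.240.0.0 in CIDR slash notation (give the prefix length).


Binary: 11111111.11110000.00000000.00000000
Count leading 1s
Prefix: /12


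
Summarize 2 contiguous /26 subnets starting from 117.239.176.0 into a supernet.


Original prefix: /26
Number of subnets: 2 = 2^1
New prefix = 26 - 1 = 25
Supernet: 117.239.176.0/25


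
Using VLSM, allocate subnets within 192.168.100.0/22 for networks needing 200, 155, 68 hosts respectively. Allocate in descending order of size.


200 hosts -> /24 (254 usable): 192.168.100.0/24
155 hosts -> /24 (254 usable): 192.168.101.0/24
68 hosts -> /25 (126 usable): 192.168.102.0/25
Allocation: 192.168.100.0/24 (200 hosts, 254 usable); 192.168.101.0/24 (155 hosts, 254 usable); 192.168.102.0/25 (68 hosts, 126 usable)


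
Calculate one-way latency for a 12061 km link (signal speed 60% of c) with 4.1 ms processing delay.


Speed = 0.6 * 3e5 km/s = 180000 km/s
Propagation delay = 12061 / 180000 = 0.067 s = 67.0056 ms
Processing delay = 4.1 ms
Total one-way latency = 71.1056 ms


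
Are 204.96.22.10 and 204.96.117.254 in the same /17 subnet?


Mask: 255.255.128.0
204.96.22.10 AND mask = 204.96.0.0
204.96.117.254 AND mask = 204.96.0.0
Yes, same subnet (204.96.0.0)


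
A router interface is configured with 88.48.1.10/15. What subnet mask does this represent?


/15 means 15 network bits, 17 host bits
Binary: 11111111111111100000000000000000
Mask: 255.254.0.0


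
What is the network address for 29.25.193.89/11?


IP:   00011101.00011001.11000001.01011001
Mask: 11111111.11100000.00000000.00000000
AND operation:
Net:  00011101.00000000.00000000.00000000
Network: 29.0.0.0/11


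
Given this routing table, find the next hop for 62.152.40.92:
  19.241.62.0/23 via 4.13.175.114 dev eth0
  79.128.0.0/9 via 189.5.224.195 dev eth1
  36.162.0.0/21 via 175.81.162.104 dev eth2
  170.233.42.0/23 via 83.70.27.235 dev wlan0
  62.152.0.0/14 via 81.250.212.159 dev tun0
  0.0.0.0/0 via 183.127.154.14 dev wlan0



Longest prefix match for 62.152.40.92:
  /23 19.241.62.0: no
  /9 79.128.0.0: no
  /21 36.162.0.0: no
  /23 170.233.42.0: no
  /14 62.152.0.0: MATCH
  /0 0.0.0.0: MATCH
Selected: next-hop 81.250.212.159 via tun0 (matched /14)


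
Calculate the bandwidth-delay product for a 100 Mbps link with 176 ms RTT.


BDP = bandwidth * RTT
= 100 Mbps * 176 ms
= 100 * 1e6 * 176 / 1000 bits
= 17600000 bits
= 2200000 bytes
= 2148.4375 KB
BDP = 17600000 bits (2200000 bytes)


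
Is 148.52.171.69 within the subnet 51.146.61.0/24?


Subnet network: 51.146.61.0
Test IP AND mask: 148.52.171.0
No, 148.52.171.69 is not in 51.146.61.0/24


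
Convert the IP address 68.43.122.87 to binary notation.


68 = 01000100
43 = 00101011
122 = 01111010
87 = 01010111
Binary: 01000100.00101011.01111010.01010111


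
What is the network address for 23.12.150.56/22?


IP:   00010111.00001100.10010110.00111000
Mask: 11111111.11111111.11111100.00000000
AND operation:
Net:  00010111.00001100.10010100.00000000
Network: 23.12.148.0/22


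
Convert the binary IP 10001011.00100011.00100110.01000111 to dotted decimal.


10001011 = 139
00100011 = 35
00100110 = 38
01000111 = 71
IP: 139.35.38.71


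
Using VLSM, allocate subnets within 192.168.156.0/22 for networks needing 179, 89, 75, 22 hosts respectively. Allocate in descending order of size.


179 hosts -> /24 (254 usable): 192.168.156.0/24
89 hosts -> /25 (126 usable): 192.168.157.0/25
75 hosts -> /25 (126 usable): 192.168.157.128/25
22 hosts -> /27 (30 usable): 192.168.158.0/27
Allocation: 192.168.156.0/24 (179 hosts, 254 usable); 192.168.157.0/25 (89 hosts, 126 usable); 192.168.157.128/25 (75 hosts, 126 usable); 192.168.158.0/27 (22 hosts, 30 usable)


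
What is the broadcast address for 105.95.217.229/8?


Network: 105.0.0.0/8
Host bits = 24
Set all host bits to 1:
Broadcast: 105.255.255.255


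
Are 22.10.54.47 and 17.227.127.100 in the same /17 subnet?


Mask: 255.255.128.0
22.10.54.47 AND mask = 22.10.0.0
17.227.127.100 AND mask = 17.227.0.0
No, different subnets (22.10.0.0 vs 17.227.0.0)


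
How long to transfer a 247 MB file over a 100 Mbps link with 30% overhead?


Effective throughput = 100 * (1 - 30/100) = 70 Mbps
File size in Mb = 247 * 8 = 1976 Mb
Time = 1976 / 70
Time = 28.2286 seconds


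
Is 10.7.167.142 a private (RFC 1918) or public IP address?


RFC 1918 private ranges:
  10.0.0.0/8 (10.0.0.0 - 10.255.255.255)
  172.16.0.0/12 (172.16.0.0 - 172.31.255.255)
  192.168.0.0/16 (192.168.0.0 - 192.168.255.255)
Private (in 10.0.0.0/8)


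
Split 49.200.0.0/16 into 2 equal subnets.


New prefix = 16 + 1 = 17
Each subnet has 32768 addresses
  49.200.0.0/17
  49.200.128.0/17
Subnets: 49.200.0.0/17, 49.200.128.0/17


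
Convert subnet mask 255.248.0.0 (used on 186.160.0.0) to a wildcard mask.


Subnet mask: 255.248.0.0
Wildcard = 255.255.255.255 - subnet mask
255 - 255 = 0
255 - 248 = 7
255 - 0 = 255
255 - 0 = 255
Wildcard: 0.7.255.255


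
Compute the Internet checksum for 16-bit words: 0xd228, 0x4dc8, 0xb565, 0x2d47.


Sum all words (with carry folding):
+ 0xd228 = 0xd228
+ 0x4dc8 = 0x1ff1
+ 0xb565 = 0xd556
+ 0x2d47 = 0x029e
One's complement: ~0x029e
Checksum = 0xfd61


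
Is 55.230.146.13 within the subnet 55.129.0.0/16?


Subnet network: 55.129.0.0
Test IP AND mask: 55.230.0.0
No, 55.230.146.13 is not in 55.129.0.0/16


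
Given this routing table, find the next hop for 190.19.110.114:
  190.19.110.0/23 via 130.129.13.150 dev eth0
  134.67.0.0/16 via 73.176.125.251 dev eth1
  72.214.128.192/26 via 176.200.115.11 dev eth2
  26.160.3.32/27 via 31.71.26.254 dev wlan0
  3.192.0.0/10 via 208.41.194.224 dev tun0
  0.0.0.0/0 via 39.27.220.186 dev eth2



Longest prefix match for 190.19.110.114:
  /23 190.19.110.0: MATCH
  /16 134.67.0.0: no
  /26 72.214.128.192: no
  /27 26.160.3.32: no
  /10 3.192.0.0: no
  /0 0.0.0.0: MATCH
Selected: next-hop 130.129.13.150 via eth0 (matched /23)


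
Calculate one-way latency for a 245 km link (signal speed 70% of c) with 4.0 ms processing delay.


Speed = 0.7 * 3e5 km/s = 210000 km/s
Propagation delay = 245 / 210000 = 0.0012 s = 1.1667 ms
Processing delay = 4.0 ms
Total one-way latency = 5.1667 ms


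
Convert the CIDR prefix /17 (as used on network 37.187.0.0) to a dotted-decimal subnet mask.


/17 means 17 network bits, 15 host bits
Binary: 11111111111111111000000000000000
Mask: 255.255.128.0


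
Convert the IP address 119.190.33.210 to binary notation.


119 = 01110111
190 = 10111110
33 = 00100001
210 = 11010010
Binary: 01110111.10111110.00100001.11010010


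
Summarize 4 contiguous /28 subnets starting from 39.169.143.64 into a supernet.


Original prefix: /28
Number of subnets: 4 = 2^2
New prefix = 28 - 2 = 26
Supernet: 39.169.143.64/26


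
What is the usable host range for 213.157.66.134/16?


Network: 213.157.0.0
Broadcast: 213.157.255.255
First usable = network + 1
Last usable = broadcast - 1
Range: 213.157.0.1 to 213.157.255.254


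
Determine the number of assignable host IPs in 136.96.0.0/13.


Host bits = 32 - 13 = 19
Total addresses = 2^19 = 524288
Usable = total - 2 (network and broadcast)
Usable hosts: 524286


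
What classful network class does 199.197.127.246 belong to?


First octet: 199
Binary: 11000111
110xxxxx -> Class C (192-223)
Class C, default mask 255.255.255.0 (/24)


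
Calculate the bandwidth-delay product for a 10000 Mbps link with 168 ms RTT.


BDP = bandwidth * RTT
= 10000 Mbps * 168 ms
= 10000 * 1e6 * 168 / 1000 bits
= 1680000000 bits
= 210000000 bytes
= 205078.125 KB
BDP = 1680000000 bits (210000000 bytes)


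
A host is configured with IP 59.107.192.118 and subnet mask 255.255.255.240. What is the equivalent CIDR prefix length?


Binary: 11111111.11111111.11111111.11110000
Count leading 1s
Prefix: /28


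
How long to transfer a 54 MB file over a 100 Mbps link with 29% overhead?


Effective throughput = 100 * (1 - 29/100) = 71 Mbps
File size in Mb = 54 * 8 = 432 Mb
Time = 432 / 71
Time = 6.0845 seconds


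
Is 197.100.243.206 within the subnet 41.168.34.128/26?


Subnet network: 41.168.34.128
Test IP AND mask: 197.100.243.192
No, 197.100.243.206 is not in 41.168.34.128/26


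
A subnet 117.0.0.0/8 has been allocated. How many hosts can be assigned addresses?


Host bits = 32 - 8 = 24
Total addresses = 2^24 = 16777216
Usable = total - 2 (network and broadcast)
Usable hosts: 16777214


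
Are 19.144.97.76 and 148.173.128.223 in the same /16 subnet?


Mask: 255.255.0.0
19.144.97.76 AND mask = 19.144.0.0
148.173.128.223 AND mask = 148.173.0.0
No, different subnets (19.144.0.0 vs 148.173.0.0)


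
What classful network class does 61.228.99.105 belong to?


First octet: 61
Binary: 00111101
0xxxxxxx -> Class A (1-126)
Class A, default mask 255.0.0.0 (/8)


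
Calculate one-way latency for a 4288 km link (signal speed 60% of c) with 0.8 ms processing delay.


Speed = 0.6 * 3e5 km/s = 180000 km/s
Propagation delay = 4288 / 180000 = 0.0238 s = 23.8222 ms
Processing delay = 0.8 ms
Total one-way latency = 24.6222 ms


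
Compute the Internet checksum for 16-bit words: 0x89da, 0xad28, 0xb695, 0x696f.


Sum all words (with carry folding):
+ 0x89da = 0x89da
+ 0xad28 = 0x3703
+ 0xb695 = 0xed98
+ 0x696f = 0x5708
One's complement: ~0x5708
Checksum = 0xa8f7


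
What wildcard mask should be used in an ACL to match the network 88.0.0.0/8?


Subnet mask: 255.0.0.0
Wildcard = 255.255.255.255 - subnet mask
255 - 255 = 0
255 - 0 = 255
255 - 0 = 255
255 - 0 = 255
Wildcard: 0.255.255.255


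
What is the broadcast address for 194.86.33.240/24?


Network: 194.86.33.0/24
Host bits = 8
Set all host bits to 1:
Broadcast: 194.86.33.255


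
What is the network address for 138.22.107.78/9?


IP:   10001010.00010110.01101011.01001110
Mask: 11111111.10000000.00000000.00000000
AND operation:
Net:  10001010.00000000.00000000.00000000
Network: 138.0.0.0/9


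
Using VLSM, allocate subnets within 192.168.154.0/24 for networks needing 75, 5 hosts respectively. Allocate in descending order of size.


75 hosts -> /25 (126 usable): 192.168.154.0/25
5 hosts -> /29 (6 usable): 192.168.154.128/29
Allocation: 192.168.154.0/25 (75 hosts, 126 usable); 192.168.154.128/29 (5 hosts, 6 usable)


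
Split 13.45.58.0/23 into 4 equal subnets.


New prefix = 23 + 2 = 25
Each subnet has 128 addresses
  13.45.58.0/25
  13.45.58.128/25
  13.45.59.0/25
  13.45.59.128/25
Subnets: 13.45.58.0/25, 13.45.58.128/25, 13.45.59.0/25, 13.45.59.128/25


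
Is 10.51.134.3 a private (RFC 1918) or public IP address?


RFC 1918 private ranges:
  10.0.0.0/8 (10.0.0.0 - 10.255.255.255)
  172.16.0.0/12 (172.16.0.0 - 172.31.255.255)
  192.168.0.0/16 (192.168.0.0 - 192.168.255.255)
Private (in 10.0.0.0/8)


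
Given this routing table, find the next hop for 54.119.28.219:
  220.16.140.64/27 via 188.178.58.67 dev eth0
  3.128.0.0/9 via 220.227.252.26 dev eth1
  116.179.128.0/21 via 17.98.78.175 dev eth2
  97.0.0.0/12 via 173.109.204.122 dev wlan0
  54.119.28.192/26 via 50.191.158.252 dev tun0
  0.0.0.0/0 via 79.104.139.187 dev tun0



Longest prefix match for 54.119.28.219:
  /27 220.16.140.64: no
  /9 3.128.0.0: no
  /21 116.179.128.0: no
  /12 97.0.0.0: no
  /26 54.119.28.192: MATCH
  /0 0.0.0.0: MATCH
Selected: next-hop 50.191.158.252 via tun0 (matched /26)


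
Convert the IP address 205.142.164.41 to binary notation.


205 = 11001101
142 = 10001110
164 = 10100100
41 = 00101001
Binary: 11001101.10001110.10100100.00101001


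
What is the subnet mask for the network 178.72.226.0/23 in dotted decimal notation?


/23 means 23 network bits, 9 host bits
Binary: 11111111111111111111111000000000
Mask: 255.255.254.0


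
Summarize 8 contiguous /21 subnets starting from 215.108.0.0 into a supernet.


Original prefix: /21
Number of subnets: 8 = 2^3
New prefix = 21 - 3 = 18
Supernet: 215.108.0.0/18


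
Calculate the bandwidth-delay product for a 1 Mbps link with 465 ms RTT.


BDP = bandwidth * RTT
= 1 Mbps * 465 ms
= 1 * 1e6 * 465 / 1000 bits
= 465000 bits
= 58125 bytes
= 56.7627 KB
BDP = 465000 bits (58125 bytes)


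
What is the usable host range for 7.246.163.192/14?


Network: 7.244.0.0
Broadcast: 7.247.255.255
First usable = network + 1
Last usable = broadcast - 1
Range: 7.244.0.1 to 7.247.255.254


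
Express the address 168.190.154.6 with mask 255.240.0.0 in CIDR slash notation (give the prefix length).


Binary: 11111111.11110000.00000000.00000000
Count leading 1s
Prefix: /12


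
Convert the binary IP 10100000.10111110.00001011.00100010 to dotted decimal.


10100000 = 160
10111110 = 190
00001011 = 11
00100010 = 34
IP: 160.190.11.34


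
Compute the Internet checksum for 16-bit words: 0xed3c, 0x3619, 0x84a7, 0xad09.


Sum all words (with carry folding):
+ 0xed3c = 0xed3c
+ 0x3619 = 0x2356
+ 0x84a7 = 0xa7fd
+ 0xad09 = 0x5507
One's complement: ~0x5507
Checksum = 0xaaf8
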